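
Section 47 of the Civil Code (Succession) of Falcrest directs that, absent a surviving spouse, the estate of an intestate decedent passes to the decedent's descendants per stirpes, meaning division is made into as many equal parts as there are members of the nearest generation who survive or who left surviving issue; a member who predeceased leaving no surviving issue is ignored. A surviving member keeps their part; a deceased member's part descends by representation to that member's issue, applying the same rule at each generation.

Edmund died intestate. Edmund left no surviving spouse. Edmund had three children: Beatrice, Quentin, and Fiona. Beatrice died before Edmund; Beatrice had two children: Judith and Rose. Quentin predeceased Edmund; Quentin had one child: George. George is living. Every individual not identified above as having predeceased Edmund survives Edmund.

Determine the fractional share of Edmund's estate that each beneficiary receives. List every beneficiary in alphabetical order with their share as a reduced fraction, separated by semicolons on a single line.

There is no surviving spouse, so the entire estate passes to Edmund's descendants per stirpes.
The estate is divided into 3 equal shares of 1/3 among Beatrice, Quentin, Fiona.
Beatrice predeceased; the 1/3 allotted to Beatrice's branch passes to Beatrice's issue by representation.
The 1/3 is divided into 2 equal shares of 1/6 among Judith, Rose.
Judith is living and takes 1/6.
Rose is living and takes 1/6.
Quentin predeceased; the 1/3 allotted to Quentin's branch passes to Quentin's issue by representation.
George is the sole taker at this level and receives the full 1/3.
Fiona is living and takes 1/3.

Fiona 1/3; George 1/3; Judith 1/6; Rose 1/6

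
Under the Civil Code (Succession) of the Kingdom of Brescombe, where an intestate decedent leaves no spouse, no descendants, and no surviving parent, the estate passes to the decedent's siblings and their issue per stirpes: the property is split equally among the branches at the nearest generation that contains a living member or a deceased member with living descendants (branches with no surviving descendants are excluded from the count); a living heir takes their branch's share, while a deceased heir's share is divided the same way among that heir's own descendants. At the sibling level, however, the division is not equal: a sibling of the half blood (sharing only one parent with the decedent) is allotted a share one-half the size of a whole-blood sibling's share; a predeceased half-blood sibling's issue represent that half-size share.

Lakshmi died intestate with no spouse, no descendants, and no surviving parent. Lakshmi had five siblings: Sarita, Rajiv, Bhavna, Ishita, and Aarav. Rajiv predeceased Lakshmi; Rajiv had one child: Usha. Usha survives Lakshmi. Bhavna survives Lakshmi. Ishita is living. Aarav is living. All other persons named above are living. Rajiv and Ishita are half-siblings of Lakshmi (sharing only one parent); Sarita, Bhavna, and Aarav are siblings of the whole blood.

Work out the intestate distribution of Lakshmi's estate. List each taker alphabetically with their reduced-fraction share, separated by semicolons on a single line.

Aarav 1/4; Bhavna 1/4; Ishita 1/8; Sarita 1/4; Usha 1/8

No spouse, descendants, or parent survives, so the estate passes to Lakshmi's siblings per stirpes.
Half-blood siblings count for one-half the weight of whole-blood siblings at the initial division.
Dividing 1 in proportion to weights (total weight 4): Sarita (weight 1) → 1/4; Rajiv (weight 1/2) → 1/8; Bhavna (weight 1) → 1/4; Ishita (weight 1/2) → 1/8; Aarav (weight 1) → 1/4.
Sarita is living and takes 1/4.
Rajiv predeceased; the 1/8 allotted to Rajiv's branch passes to Rajiv's issue by representation.
Usha is the sole taker at this level and receives the full 1/8.
Bhavna is living and takes 1/4.
Ishita is living and takes 1/8.
Aarav is living and takes 1/4.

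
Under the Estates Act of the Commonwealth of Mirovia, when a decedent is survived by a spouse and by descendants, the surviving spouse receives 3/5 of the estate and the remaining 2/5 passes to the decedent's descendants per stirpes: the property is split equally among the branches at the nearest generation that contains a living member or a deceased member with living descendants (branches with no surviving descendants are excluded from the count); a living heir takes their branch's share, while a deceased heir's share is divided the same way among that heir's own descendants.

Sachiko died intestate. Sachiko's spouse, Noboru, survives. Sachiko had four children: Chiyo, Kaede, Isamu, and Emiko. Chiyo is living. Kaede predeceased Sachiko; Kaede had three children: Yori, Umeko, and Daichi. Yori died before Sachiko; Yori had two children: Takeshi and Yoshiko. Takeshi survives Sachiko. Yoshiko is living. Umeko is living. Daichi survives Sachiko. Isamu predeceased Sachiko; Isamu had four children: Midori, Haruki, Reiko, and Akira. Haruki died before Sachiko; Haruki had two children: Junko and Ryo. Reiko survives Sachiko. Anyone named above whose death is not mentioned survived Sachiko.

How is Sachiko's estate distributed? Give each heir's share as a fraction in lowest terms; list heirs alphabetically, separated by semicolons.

Noboru, as surviving spouse, takes 3/5.
The remaining 2/5 passes to Sachiko's descendants per stirpes.
The 2/5 is divided into 4 equal shares of 1/10 among Chiyo, Kaede, Isamu, Emiko.
Chiyo is living and takes 1/10.
Kaede predeceased; the 1/10 allotted to Kaede's branch passes to Kaede's issue by representation.
The 1/10 is divided into 3 equal shares of 1/30 among Yori, Umeko, Daichi.
Yori predeceased; the 1/30 allotted to Yori's branch passes to Yori's issue by representation.
The 1/30 is divided into 2 equal shares of 1/60 among Takeshi, Yoshiko.
Takeshi is living and takes 1/60.
Yoshiko is living and takes 1/60.
Umeko is living and takes 1/30.
Daichi is living and takes 1/30.
Isamu predeceased; the 1/10 allotted to Isamu's branch passes to Isamu's issue by representation.
The 1/10 is divided into 4 equal shares of 1/40 among Midori, Haruki, Reiko, Akira.
Midori is living and takes 1/40.
Haruki predeceased; the 1/40 allotted to Haruki's branch passes to Haruki's issue by representation.
The 1/40 is divided into 2 equal shares of 1/80 among Junko, Ryo.
Junko is living and takes 1/80.
Ryo is living and takes 1/80.
Reiko is living and takes 1/40.
Akira is living and takes 1/40.
Emiko is living and takes 1/10.

Akira 1/40; Chiyo 1/10; Daichi 1/30; Emiko 1/10; Junko 1/80; Midori 1/40; Noboru 3/5; Reiko 1/40; Ryo 1/80; Takeshi 1/60; Umeko 1/30; Yoshiko 1/60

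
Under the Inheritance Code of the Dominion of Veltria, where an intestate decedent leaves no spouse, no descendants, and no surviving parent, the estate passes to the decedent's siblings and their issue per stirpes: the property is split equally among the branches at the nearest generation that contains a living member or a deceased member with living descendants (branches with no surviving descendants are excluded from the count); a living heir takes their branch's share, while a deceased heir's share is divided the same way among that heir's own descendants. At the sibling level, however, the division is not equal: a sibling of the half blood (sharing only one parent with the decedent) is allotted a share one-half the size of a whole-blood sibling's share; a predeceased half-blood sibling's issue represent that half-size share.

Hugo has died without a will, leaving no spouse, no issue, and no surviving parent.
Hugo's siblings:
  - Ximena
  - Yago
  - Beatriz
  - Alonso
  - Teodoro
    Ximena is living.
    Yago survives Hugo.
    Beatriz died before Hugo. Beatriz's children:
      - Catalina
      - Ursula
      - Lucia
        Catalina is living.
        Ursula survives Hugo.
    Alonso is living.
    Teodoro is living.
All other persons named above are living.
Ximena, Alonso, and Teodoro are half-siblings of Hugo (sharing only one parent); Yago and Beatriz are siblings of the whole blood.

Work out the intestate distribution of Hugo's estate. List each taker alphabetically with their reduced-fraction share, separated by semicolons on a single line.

Alonso 1/7; Catalina 2/21; Lucia 2/21; Teodoro 1/7; Ursula 2/21; Ximena 1/7; Yago 2/7

No spouse, descendants, or parent survives, so the estate passes to Hugo's siblings per stirpes.
Half-blood siblings count for one-half the weight of whole-blood siblings at the initial division.
Dividing 1 in proportion to weights (total weight 7/2): Ximena (weight 1/2) → 1/7; Yago (weight 1) → 2/7; Beatriz (weight 1) → 2/7; Alonso (weight 1/2) → 1/7; Teodoro (weight 1/2) → 1/7.
Ximena is living and takes 1/7.
Yago is living and takes 2/7.
Beatriz predeceased; the 2/7 allotted to Beatriz's branch passes to Beatriz's issue by representation.
The 2/7 is divided into 3 equal shares of 2/21 among Catalina, Ursula, Lucia.
Catalina is living and takes 2/21.
Ursula is living and takes 2/21.
Lucia is living and takes 2/21.
Alonso is living and takes 1/7.
Teodoro is living and takes 1/7.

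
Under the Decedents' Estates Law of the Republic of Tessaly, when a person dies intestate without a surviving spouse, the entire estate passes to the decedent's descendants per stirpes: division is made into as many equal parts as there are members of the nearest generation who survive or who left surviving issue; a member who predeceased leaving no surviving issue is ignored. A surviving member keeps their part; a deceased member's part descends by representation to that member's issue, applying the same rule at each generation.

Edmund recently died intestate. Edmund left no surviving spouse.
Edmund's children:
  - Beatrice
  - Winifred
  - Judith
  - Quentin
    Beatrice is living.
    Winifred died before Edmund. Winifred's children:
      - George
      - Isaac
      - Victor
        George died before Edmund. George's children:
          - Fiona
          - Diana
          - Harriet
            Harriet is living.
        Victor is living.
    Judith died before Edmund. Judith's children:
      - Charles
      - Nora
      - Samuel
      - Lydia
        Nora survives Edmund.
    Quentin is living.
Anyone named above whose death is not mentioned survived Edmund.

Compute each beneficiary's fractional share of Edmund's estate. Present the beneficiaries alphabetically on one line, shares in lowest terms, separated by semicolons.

Beatrice 1/4; Charles 1/16; Diana 1/36; Fiona 1/36; Harriet 1/36; Isaac 1/12; Lydia 1/16; Nora 1/16; Quentin 1/4; Samuel 1/16; Victor 1/12

There is no surviving spouse, so the entire estate passes to Edmund's descendants per stirpes.
The estate is divided into 4 equal shares of 1/4 among Beatrice, Winifred, Judith, Quentin.
Beatrice is living and takes 1/4.
Winifred predeceased; the 1/4 allotted to Winifred's branch passes to Winifred's issue by representation.
The 1/4 is divided into 3 equal shares of 1/12 among George, Isaac, Victor.
George predeceased; the 1/12 allotted to George's branch passes to George's issue by representation.
The 1/12 is divided into 3 equal shares of 1/36 among Fiona, Diana, Harriet.
Fiona is living and takes 1/36.
Diana is living and takes 1/36.
Harriet is living and takes 1/36.
Isaac is living and takes 1/12.
Victor is living and takes 1/12.
Judith predeceased; the 1/4 allotted to Judith's branch passes to Judith's issue by representation.
The 1/4 is divided into 4 equal shares of 1/16 among Charles, Nora, Samuel, Lydia.
Charles is living and takes 1/16.
Nora is living and takes 1/16.
Samuel is living and takes 1/16.
Lydia is living and takes 1/16.
Quentin is living and takes 1/4.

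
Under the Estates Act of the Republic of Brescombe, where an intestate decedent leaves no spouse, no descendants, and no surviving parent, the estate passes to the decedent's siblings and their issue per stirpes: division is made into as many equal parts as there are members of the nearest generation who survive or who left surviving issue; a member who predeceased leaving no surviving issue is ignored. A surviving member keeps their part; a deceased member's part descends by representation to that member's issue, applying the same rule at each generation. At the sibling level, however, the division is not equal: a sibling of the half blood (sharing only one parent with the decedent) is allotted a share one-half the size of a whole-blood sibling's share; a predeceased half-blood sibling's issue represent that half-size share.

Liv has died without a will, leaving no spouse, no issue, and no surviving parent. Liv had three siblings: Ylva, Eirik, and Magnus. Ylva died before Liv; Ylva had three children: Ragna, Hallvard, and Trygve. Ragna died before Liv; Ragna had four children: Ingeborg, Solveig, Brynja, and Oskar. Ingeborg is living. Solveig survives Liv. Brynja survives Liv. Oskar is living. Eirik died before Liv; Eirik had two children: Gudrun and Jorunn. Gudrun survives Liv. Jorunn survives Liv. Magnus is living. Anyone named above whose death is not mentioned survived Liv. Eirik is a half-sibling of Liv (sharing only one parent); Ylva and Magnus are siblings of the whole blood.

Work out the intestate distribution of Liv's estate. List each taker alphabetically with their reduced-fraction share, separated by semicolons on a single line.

Brynja 1/30; Gudrun 1/10; Hallvard 2/15; Ingeborg 1/30; Jorunn 1/10; Magnus 2/5; Oskar 1/30; Solveig 1/30; Trygve 2/15

No spouse, descendants, or parent survives, so the estate passes to Liv's siblings per stirpes.
Half-blood siblings count for one-half the weight of whole-blood siblings at the initial division.
Dividing 1 in proportion to weights (total weight 5/2): Ylva (weight 1) → 2/5; Eirik (weight 1/2) → 1/5; Magnus (weight 1) → 2/5.
Ylva predeceased; the 2/5 allotted to Ylva's branch passes to Ylva's issue by representation.
The 2/5 is divided into 3 equal shares of 2/15 among Ragna, Hallvard, Trygve.
Ragna predeceased; the 2/15 allotted to Ragna's branch passes to Ragna's issue by representation.
The 2/15 is divided into 4 equal shares of 1/30 among Ingeborg, Solveig, Brynja, Oskar.
Ingeborg is living and takes 1/30.
Solveig is living and takes 1/30.
Brynja is living and takes 1/30.
Oskar is living and takes 1/30.
Hallvard is living and takes 2/15.
Trygve is living and takes 2/15.
Eirik predeceased; the 1/5 allotted to Eirik's branch passes to Eirik's issue by representation.
The 1/5 is divided into 2 equal shares of 1/10 among Gudrun, Jorunn.
Gudrun is living and takes 1/10.
Jorunn is living and takes 1/10.
Magnus is living and takes 2/5.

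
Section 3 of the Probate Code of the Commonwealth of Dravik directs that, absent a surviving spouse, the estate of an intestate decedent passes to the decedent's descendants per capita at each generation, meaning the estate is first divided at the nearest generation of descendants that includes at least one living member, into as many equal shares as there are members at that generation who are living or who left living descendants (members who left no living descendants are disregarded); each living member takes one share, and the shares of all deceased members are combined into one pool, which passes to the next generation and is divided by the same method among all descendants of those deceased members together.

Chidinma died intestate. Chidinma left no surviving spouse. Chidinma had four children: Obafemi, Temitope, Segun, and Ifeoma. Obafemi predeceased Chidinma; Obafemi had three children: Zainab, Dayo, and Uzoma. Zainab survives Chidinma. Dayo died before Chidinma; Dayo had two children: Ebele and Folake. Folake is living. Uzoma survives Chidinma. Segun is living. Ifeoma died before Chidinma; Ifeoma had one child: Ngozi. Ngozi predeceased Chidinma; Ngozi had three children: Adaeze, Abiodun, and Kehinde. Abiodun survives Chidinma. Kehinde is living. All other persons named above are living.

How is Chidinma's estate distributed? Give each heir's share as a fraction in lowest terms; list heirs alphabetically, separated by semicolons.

Abiodun 1/20; Adaeze 1/20; Ebele 1/20; Folake 1/20; Kehinde 1/20; Segun 1/4; Temitope 1/4; Uzoma 1/8; Zainab 1/8

There is no surviving spouse, so the entire estate passes to Chidinma's descendants per capita at each generation.
At generation 1 (Obafemi, Temitope, Segun, Ifeoma) there are 4 shares of (1)/4 = 1/4 each.
Living: Temitope and Segun — each takes 1/4.
Deceased: Obafemi and Ifeoma. Their combined 1/2 is pooled and carried to generation 2.
At generation 2 (Zainab, Dayo, Uzoma, Ngozi) there are 4 shares of (1/2)/4 = 1/8 each.
Living: Zainab and Uzoma — each takes 1/8.
Deceased: Dayo and Ngozi. Their combined 1/4 is pooled and carried to generation 3.
At generation 3 (Ebele, Folake, Adaeze, Abiodun, Kehinde) there are 5 shares of (1/4)/5 = 1/20 each.
Living: Ebele, Folake, Adaeze, Abiodun, and Kehinde — each takes 1/20.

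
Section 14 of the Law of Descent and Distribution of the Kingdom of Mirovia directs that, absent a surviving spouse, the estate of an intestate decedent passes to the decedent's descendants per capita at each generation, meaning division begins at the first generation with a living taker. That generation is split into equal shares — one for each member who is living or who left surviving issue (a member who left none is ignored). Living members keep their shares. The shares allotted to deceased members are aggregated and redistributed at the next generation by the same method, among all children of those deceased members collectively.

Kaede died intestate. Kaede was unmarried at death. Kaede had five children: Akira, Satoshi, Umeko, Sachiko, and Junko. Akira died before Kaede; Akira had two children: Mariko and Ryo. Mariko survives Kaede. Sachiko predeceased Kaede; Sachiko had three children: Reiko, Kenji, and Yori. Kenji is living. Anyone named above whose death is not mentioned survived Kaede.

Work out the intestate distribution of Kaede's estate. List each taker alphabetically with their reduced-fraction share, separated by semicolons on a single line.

There is no surviving spouse, so the entire estate passes to Kaede's descendants per capita at each generation.
At generation 1 (Akira, Satoshi, Umeko, Sachiko, Junko) there are 5 shares of (1)/5 = 1/5 each.
Living: Satoshi, Umeko, and Junko — each takes 1/5.
Deceased: Akira and Sachiko. Their combined 2/5 is pooled and carried to generation 2.
At generation 2 (Mariko, Ryo, Reiko, Kenji, Yori) there are 5 shares of (2/5)/5 = 2/25 each.
Living: Mariko, Ryo, Reiko, Kenji, and Yori — each takes 2/25.

Junko 1/5; Kenji 2/25; Mariko 2/25; Reiko 2/25; Ryo 2/25; Satoshi 1/5; Umeko 1/5; Yori 2/25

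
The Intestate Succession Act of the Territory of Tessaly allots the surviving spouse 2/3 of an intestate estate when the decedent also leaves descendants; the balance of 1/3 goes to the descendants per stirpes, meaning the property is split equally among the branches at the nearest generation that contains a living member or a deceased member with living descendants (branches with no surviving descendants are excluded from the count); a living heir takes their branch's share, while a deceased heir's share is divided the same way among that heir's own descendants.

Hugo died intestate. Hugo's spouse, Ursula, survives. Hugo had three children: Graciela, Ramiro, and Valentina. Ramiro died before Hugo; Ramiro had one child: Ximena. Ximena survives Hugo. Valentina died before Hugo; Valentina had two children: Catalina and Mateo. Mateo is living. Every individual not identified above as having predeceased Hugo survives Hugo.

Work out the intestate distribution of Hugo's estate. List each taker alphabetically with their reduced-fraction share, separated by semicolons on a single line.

Ursula, as surviving spouse, takes 2/3.
The remaining 1/3 passes to Hugo's descendants per stirpes.
The 1/3 is divided into 3 equal shares of 1/9 among Graciela, Ramiro, Valentina.
Graciela is living and takes 1/9.
Ramiro predeceased; the 1/9 allotted to Ramiro's branch passes to Ramiro's issue by representation.
Ximena is the sole taker at this level and receives the full 1/9.
Valentina predeceased; the 1/9 allotted to Valentina's branch passes to Valentina's issue by representation.
The 1/9 is divided into 2 equal shares of 1/18 among Catalina, Mateo.
Catalina is living and takes 1/18.
Mateo is living and takes 1/18.

Catalina 1/18; Graciela 1/9; Mateo 1/18; Ursula 2/3; Ximena 1/9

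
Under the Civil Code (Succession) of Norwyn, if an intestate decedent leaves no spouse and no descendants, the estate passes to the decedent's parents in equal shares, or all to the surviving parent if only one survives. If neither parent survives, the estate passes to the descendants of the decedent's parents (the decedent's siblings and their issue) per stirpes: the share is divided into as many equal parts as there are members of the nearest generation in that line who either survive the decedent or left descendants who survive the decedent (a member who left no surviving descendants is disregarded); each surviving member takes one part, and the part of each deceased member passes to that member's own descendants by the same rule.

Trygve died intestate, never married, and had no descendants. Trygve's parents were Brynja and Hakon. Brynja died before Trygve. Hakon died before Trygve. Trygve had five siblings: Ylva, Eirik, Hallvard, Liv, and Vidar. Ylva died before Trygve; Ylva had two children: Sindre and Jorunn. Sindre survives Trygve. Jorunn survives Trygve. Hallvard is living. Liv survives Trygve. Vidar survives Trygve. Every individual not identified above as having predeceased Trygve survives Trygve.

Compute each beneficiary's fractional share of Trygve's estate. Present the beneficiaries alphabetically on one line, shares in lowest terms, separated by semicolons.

Neither parent survives and there are no descendants, so the estate passes to Trygve's siblings and their issue per stirpes.
The estate is divided into 5 equal shares of 1/5 among Ylva, Eirik, Hallvard, Liv, Vidar.
Ylva predeceased; the 1/5 allotted to Ylva's branch passes to Ylva's issue by representation.
The 1/5 is divided into 2 equal shares of 1/10 among Sindre, Jorunn.
Sindre is living and takes 1/10.
Jorunn is living and takes 1/10.
Eirik is living and takes 1/5.
Hallvard is living and takes 1/5.
Liv is living and takes 1/5.
Vidar is living and takes 1/5.

Eirik 1/5; Hallvard 1/5; Jorunn 1/10; Liv 1/5; Sindre 1/10; Vidar 1/5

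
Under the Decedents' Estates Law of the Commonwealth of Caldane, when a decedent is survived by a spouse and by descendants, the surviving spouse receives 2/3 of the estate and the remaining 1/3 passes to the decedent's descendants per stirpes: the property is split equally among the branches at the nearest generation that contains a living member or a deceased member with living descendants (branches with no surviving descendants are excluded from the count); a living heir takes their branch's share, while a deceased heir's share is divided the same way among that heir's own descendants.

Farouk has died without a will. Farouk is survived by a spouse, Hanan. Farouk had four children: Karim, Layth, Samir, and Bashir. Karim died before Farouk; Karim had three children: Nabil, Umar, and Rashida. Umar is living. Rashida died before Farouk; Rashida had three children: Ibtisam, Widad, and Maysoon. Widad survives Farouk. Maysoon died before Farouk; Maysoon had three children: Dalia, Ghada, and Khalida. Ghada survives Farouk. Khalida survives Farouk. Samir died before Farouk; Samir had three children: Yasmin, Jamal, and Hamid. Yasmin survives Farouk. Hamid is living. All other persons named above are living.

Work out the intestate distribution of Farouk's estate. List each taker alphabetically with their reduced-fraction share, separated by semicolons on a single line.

Bashir 1/12; Dalia 1/324; Ghada 1/324; Hamid 1/36; Hanan 2/3; Ibtisam 1/108; Jamal 1/36; Khalida 1/324; Layth 1/12; Nabil 1/36; Umar 1/36; Widad 1/108; Yasmin 1/36

Hanan, as surviving spouse, takes 2/3.
The remaining 1/3 passes to Farouk's descendants per stirpes.
The 1/3 is divided into 4 equal shares of 1/12 among Karim, Layth, Samir, Bashir.
Karim predeceased; the 1/12 allotted to Karim's branch passes to Karim's issue by representation.
The 1/12 is divided into 3 equal shares of 1/36 among Nabil, Umar, Rashida.
Nabil is living and takes 1/36.
Umar is living and takes 1/36.
Rashida predeceased; the 1/36 allotted to Rashida's branch passes to Rashida's issue by representation.
The 1/36 is divided into 3 equal shares of 1/108 among Ibtisam, Widad, Maysoon.
Ibtisam is living and takes 1/108.
Widad is living and takes 1/108.
Maysoon predeceased; the 1/108 allotted to Maysoon's branch passes to Maysoon's issue by representation.
The 1/108 is divided into 3 equal shares of 1/324 among Dalia, Ghada, Khalida.
Dalia is living and takes 1/324.
Ghada is living and takes 1/324.
Khalida is living and takes 1/324.
Layth is living and takes 1/12.
Samir predeceased; the 1/12 allotted to Samir's branch passes to Samir's issue by representation.
The 1/12 is divided into 3 equal shares of 1/36 among Yasmin, Jamal, Hamid.
Yasmin is living and takes 1/36.
Jamal is living and takes 1/36.
Hamid is living and takes 1/36.
Bashir is living and takes 1/12.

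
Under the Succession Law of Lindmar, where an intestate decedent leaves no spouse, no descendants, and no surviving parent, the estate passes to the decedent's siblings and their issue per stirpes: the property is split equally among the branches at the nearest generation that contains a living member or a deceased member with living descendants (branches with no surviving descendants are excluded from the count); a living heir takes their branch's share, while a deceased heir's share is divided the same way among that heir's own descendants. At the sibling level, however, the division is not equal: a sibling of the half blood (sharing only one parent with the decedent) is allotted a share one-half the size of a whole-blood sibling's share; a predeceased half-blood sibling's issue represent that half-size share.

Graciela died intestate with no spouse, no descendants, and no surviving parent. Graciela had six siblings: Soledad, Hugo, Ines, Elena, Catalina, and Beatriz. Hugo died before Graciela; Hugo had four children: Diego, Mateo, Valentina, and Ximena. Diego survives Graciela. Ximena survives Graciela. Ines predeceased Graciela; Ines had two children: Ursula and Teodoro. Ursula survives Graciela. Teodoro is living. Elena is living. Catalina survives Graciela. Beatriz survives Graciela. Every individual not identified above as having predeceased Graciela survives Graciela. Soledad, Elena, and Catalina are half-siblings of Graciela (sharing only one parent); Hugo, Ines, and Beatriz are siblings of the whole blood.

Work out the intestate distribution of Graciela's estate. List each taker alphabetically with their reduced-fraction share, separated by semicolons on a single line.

Beatriz 2/9; Catalina 1/9; Diego 1/18; Elena 1/9; Mateo 1/18; Soledad 1/9; Teodoro 1/9; Ursula 1/9; Valentina 1/18; Ximena 1/18

No spouse, descendants, or parent survives, so the estate passes to Graciela's siblings per stirpes.
Half-blood siblings count for one-half the weight of whole-blood siblings at the initial division.
Dividing 1 in proportion to weights (total weight 9/2): Soledad (weight 1/2) → 1/9; Hugo (weight 1) → 2/9; Ines (weight 1) → 2/9; Elena (weight 1/2) → 1/9; Catalina (weight 1/2) → 1/9; Beatriz (weight 1) → 2/9.
Soledad is living and takes 1/9.
Hugo predeceased; the 2/9 allotted to Hugo's branch passes to Hugo's issue by representation.
The 2/9 is divided into 4 equal shares of 1/18 among Diego, Mateo, Valentina, Ximena.
Diego is living and takes 1/18.
Mateo is living and takes 1/18.
Valentina is living and takes 1/18.
Ximena is living and takes 1/18.
Ines predeceased; the 2/9 allotted to Ines's branch passes to Ines's issue by representation.
The 2/9 is divided into 2 equal shares of 1/9 among Ursula, Teodoro.
Ursula is living and takes 1/9.
Teodoro is living and takes 1/9.
Elena is living and takes 1/9.
Catalina is living and takes 1/9.
Beatriz is living and takes 2/9.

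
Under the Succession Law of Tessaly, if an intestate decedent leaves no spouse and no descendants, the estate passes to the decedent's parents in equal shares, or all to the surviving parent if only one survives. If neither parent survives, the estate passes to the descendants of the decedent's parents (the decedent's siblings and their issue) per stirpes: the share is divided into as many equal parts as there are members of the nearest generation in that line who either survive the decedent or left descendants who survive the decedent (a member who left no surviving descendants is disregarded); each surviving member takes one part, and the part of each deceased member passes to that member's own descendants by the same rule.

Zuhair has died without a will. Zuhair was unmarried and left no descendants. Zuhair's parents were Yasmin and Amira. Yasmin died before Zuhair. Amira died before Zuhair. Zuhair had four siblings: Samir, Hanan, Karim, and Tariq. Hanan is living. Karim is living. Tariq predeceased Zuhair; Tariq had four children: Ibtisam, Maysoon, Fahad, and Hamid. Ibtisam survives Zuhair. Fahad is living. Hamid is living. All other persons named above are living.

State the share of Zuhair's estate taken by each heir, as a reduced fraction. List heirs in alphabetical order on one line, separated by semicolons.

Fahad 1/16; Hamid 1/16; Hanan 1/4; Ibtisam 1/16; Karim 1/4; Maysoon 1/16; Samir 1/4

Neither parent survives and there are no descendants, so the estate passes to Zuhair's siblings and their issue per stirpes.
The estate is divided into 4 equal shares of 1/4 among Samir, Hanan, Karim, Tariq.
Samir is living and takes 1/4.
Hanan is living and takes 1/4.
Karim is living and takes 1/4.
Tariq predeceased; the 1/4 allotted to Tariq's branch passes to Tariq's issue by representation.
The 1/4 is divided into 4 equal shares of 1/16 among Ibtisam, Maysoon, Fahad, Hamid.
Ibtisam is living and takes 1/16.
Maysoon is living and takes 1/16.
Fahad is living and takes 1/16.
Hamid is living and takes 1/16.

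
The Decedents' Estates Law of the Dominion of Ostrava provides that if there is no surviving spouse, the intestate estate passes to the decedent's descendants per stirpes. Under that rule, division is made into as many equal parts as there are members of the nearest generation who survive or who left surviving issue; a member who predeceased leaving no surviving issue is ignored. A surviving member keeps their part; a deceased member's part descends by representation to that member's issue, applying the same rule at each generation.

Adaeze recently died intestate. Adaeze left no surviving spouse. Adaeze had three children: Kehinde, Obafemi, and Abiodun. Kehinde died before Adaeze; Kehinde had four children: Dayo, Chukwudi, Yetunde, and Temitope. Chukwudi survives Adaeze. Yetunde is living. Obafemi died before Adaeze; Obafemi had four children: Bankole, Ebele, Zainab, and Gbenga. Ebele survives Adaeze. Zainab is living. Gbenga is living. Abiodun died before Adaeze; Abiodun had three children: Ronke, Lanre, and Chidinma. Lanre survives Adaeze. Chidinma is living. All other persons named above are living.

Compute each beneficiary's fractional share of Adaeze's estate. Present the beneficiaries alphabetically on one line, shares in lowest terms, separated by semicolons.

There is no surviving spouse, so the entire estate passes to Adaeze's descendants per stirpes.
The estate is divided into 3 equal shares of 1/3 among Kehinde, Obafemi, Abiodun.
Kehinde predeceased; the 1/3 allotted to Kehinde's branch passes to Kehinde's issue by representation.
The 1/3 is divided into 4 equal shares of 1/12 among Dayo, Chukwudi, Yetunde, Temitope.
Dayo is living and takes 1/12.
Chukwudi is living and takes 1/12.
Yetunde is living and takes 1/12.
Temitope is living and takes 1/12.
Obafemi predeceased; the 1/3 allotted to Obafemi's branch passes to Obafemi's issue by representation.
The 1/3 is divided into 4 equal shares of 1/12 among Bankole, Ebele, Zainab, Gbenga.
Bankole is living and takes 1/12.
Ebele is living and takes 1/12.
Zainab is living and takes 1/12.
Gbenga is living and takes 1/12.
Abiodun predeceased; the 1/3 allotted to Abiodun's branch passes to Abiodun's issue by representation.
The 1/3 is divided into 3 equal shares of 1/9 among Ronke, Lanre, Chidinma.
Ronke is living and takes 1/9.
Lanre is living and takes 1/9.
Chidinma is living and takes 1/9.

Bankole 1/12; Chidinma 1/9; Chukwudi 1/12; Dayo 1/12; Ebele 1/12; Gbenga 1/12; Lanre 1/9; Ronke 1/9; Temitope 1/12; Yetunde 1/12; Zainab 1/12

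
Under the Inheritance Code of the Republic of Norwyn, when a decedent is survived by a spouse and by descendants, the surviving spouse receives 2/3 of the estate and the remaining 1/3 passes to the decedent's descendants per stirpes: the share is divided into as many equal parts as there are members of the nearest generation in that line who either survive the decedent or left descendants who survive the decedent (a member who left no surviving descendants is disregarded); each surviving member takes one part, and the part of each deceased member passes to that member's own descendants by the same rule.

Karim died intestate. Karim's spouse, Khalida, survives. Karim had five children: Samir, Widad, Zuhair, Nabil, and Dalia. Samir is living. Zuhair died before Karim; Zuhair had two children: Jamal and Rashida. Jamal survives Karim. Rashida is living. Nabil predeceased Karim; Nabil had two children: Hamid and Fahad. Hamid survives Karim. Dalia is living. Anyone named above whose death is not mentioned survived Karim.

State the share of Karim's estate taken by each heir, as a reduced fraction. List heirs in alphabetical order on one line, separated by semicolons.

Dalia 1/15; Fahad 1/30; Hamid 1/30; Jamal 1/30; Khalida 2/3; Rashida 1/30; Samir 1/15; Widad 1/15

Khalida, as surviving spouse, takes 2/3.
The remaining 1/3 passes to Karim's descendants per stirpes.
The 1/3 is divided into 5 equal shares of 1/15 among Samir, Widad, Zuhair, Nabil, Dalia.
Samir is living and takes 1/15.
Widad is living and takes 1/15.
Zuhair predeceased; the 1/15 allotted to Zuhair's branch passes to Zuhair's issue by representation.
The 1/15 is divided into 2 equal shares of 1/30 among Jamal, Rashida.
Jamal is living and takes 1/30.
Rashida is living and takes 1/30.
Nabil predeceased; the 1/15 allotted to Nabil's branch passes to Nabil's issue by representation.
The 1/15 is divided into 2 equal shares of 1/30 among Hamid, Fahad.
Hamid is living and takes 1/30.
Fahad is living and takes 1/30.
Dalia is living and takes 1/15.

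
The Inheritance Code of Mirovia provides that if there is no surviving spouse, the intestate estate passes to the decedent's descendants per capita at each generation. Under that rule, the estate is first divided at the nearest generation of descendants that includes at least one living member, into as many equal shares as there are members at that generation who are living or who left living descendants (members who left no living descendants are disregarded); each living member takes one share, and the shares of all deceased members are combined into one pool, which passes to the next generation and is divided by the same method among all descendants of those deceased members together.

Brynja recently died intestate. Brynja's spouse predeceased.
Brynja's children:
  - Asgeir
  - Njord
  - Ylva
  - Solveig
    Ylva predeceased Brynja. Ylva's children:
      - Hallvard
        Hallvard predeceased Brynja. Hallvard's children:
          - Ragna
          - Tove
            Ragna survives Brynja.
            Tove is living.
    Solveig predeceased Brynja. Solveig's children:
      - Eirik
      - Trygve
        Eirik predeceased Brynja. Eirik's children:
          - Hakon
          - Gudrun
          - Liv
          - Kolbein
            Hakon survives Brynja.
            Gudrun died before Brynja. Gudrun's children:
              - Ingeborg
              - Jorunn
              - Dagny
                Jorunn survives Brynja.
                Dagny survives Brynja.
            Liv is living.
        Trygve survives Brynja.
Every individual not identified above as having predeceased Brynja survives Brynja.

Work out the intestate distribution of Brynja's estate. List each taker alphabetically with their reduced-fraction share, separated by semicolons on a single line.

Asgeir 1/4; Dagny 1/54; Hakon 1/18; Ingeborg 1/54; Jorunn 1/54; Kolbein 1/18; Liv 1/18; Njord 1/4; Ragna 1/18; Tove 1/18; Trygve 1/6

There is no surviving spouse, so the entire estate passes to Brynja's descendants per capita at each generation.
At generation 1 (Asgeir, Njord, Ylva, Solveig) there are 4 shares of (1)/4 = 1/4 each.
Living: Asgeir and Njord — each takes 1/4.
Deceased: Ylva and Solveig. Their combined 1/2 is pooled and carried to generation 2.
At generation 2 (Hallvard, Eirik, Trygve) there are 3 shares of (1/2)/3 = 1/6 each.
Living: Trygve — each takes 1/6.
Deceased: Hallvard and Eirik. Their combined 1/3 is pooled and carried to generation 3.
At generation 3 (Ragna, Tove, Hakon, Gudrun, Liv, Kolbein) there are 6 shares of (1/3)/6 = 1/18 each.
Living: Ragna, Tove, Hakon, Liv, and Kolbein — each takes 1/18.
Deceased: Gudrun. That 1/18 share is carried to generation 4.
At generation 4 (Ingeborg, Jorunn, Dagny) there are 3 shares of (1/18)/3 = 1/54 each.
Living: Ingeborg, Jorunn, and Dagny — each takes 1/54.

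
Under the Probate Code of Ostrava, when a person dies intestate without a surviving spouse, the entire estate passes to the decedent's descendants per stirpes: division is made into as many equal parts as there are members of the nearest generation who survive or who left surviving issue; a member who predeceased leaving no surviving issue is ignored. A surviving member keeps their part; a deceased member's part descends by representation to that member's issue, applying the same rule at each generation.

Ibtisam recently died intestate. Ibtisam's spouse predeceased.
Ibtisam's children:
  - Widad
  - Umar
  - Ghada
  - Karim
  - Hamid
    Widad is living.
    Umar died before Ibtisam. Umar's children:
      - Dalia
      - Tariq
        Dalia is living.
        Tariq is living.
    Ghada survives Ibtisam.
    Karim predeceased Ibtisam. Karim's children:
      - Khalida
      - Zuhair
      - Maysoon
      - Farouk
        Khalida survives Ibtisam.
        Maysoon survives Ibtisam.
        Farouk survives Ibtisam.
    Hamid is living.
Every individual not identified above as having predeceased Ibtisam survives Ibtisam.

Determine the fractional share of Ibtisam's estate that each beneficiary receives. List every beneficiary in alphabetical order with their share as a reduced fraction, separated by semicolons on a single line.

Dalia 1/10; Farouk 1/20; Ghada 1/5; Hamid 1/5; Khalida 1/20; Maysoon 1/20; Tariq 1/10; Widad 1/5; Zuhair 1/20

There is no surviving spouse, so the entire estate passes to Ibtisam's descendants per stirpes.
The estate is divided into 5 equal shares of 1/5 among Widad, Umar, Ghada, Karim, Hamid.
Widad is living and takes 1/5.
Umar predeceased; the 1/5 allotted to Umar's branch passes to Umar's issue by representation.
The 1/5 is divided into 2 equal shares of 1/10 among Dalia, Tariq.
Dalia is living and takes 1/10.
Tariq is living and takes 1/10.
Ghada is living and takes 1/5.
Karim predeceased; the 1/5 allotted to Karim's branch passes to Karim's issue by representation.
The 1/5 is divided into 4 equal shares of 1/20 among Khalida, Zuhair, Maysoon, Farouk.
Khalida is living and takes 1/20.
Zuhair is living and takes 1/20.
Maysoon is living and takes 1/20.
Farouk is living and takes 1/20.
Hamid is living and takes 1/5.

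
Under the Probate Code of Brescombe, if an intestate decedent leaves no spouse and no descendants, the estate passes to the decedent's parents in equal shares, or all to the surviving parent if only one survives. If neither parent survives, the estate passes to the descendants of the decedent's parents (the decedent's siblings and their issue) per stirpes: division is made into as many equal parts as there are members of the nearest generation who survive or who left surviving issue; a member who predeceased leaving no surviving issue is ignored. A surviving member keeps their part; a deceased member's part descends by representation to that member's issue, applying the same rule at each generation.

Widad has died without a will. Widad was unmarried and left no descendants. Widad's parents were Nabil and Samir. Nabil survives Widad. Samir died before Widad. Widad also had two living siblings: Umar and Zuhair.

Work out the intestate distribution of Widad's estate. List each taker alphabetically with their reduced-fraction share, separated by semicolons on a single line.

Nabil 1

Only one parent, Nabil, survives, so Nabil takes the entire estate. The siblings take nothing because a surviving parent has priority.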